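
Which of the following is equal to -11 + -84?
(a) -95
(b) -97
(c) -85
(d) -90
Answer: a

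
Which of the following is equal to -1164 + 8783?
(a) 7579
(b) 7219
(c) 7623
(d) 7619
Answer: d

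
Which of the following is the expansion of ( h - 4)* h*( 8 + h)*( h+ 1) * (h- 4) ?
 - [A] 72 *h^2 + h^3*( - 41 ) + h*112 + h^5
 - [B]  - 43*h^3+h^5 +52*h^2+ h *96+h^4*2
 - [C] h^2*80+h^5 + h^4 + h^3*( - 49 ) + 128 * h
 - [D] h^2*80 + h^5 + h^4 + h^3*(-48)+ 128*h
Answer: D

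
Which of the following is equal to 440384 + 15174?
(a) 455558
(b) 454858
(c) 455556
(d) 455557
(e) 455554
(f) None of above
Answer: a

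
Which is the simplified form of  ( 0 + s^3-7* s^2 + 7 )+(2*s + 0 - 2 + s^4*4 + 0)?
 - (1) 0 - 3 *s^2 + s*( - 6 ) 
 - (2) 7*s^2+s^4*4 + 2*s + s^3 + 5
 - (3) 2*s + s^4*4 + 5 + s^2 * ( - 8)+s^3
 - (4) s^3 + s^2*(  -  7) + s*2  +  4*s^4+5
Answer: 4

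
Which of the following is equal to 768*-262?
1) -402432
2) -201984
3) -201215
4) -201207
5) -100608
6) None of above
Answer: 6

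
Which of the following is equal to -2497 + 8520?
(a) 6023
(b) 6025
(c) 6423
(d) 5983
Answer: a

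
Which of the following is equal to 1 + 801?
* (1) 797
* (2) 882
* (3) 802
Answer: 3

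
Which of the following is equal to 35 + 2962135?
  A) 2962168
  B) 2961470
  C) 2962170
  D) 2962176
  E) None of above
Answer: C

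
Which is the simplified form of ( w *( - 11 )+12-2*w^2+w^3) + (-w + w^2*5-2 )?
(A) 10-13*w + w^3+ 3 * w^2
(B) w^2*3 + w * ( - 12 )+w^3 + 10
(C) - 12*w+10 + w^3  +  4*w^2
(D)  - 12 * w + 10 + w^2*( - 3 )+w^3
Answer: B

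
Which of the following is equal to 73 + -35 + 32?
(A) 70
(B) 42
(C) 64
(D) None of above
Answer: A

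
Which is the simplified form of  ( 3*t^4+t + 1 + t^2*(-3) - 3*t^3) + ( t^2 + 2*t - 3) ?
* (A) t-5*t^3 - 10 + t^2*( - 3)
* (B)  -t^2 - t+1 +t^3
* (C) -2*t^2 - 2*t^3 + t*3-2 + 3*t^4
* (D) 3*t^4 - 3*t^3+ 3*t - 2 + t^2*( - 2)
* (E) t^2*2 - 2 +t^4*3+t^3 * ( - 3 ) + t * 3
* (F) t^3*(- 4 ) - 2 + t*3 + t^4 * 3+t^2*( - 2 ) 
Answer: D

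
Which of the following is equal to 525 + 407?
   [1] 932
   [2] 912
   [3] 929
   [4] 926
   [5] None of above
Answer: 1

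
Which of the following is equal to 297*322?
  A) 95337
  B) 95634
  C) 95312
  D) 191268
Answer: B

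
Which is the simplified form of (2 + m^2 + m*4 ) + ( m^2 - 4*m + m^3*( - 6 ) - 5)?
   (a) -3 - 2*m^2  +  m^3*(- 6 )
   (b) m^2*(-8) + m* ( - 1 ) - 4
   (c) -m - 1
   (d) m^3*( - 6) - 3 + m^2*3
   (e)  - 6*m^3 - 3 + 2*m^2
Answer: e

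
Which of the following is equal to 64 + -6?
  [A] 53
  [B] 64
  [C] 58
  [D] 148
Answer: C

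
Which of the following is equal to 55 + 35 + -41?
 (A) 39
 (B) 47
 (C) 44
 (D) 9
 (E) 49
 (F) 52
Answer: E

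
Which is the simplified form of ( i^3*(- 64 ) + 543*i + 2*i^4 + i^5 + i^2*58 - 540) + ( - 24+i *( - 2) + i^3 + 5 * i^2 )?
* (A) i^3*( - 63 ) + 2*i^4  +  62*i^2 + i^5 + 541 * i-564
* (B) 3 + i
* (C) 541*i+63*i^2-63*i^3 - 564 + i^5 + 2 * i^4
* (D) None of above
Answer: C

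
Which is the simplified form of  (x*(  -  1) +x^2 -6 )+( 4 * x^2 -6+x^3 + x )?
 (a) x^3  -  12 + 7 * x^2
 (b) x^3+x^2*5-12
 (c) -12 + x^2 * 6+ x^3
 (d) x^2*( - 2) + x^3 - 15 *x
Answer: b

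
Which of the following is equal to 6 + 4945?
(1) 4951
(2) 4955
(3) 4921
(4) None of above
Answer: 1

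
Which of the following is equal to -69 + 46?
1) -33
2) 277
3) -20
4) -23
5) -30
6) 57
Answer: 4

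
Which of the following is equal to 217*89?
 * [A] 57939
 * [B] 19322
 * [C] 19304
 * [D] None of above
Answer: D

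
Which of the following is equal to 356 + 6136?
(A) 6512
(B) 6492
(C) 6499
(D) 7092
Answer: B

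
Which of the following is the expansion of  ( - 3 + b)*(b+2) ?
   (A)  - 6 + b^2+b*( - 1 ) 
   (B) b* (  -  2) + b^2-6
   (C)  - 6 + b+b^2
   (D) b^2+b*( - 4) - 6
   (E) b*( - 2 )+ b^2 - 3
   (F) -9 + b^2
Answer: A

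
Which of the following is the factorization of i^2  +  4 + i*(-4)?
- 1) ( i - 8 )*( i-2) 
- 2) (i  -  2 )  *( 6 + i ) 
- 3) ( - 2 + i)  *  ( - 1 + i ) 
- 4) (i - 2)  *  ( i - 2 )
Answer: 4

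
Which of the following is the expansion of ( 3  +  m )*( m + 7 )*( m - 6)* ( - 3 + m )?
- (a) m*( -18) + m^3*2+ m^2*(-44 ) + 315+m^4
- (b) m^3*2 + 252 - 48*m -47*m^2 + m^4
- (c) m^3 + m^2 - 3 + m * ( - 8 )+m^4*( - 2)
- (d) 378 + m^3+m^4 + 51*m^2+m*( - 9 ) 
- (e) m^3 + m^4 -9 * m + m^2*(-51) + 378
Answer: e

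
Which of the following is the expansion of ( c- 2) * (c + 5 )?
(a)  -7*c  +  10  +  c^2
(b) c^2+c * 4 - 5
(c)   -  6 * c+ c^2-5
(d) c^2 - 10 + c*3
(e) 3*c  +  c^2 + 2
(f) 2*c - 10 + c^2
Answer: d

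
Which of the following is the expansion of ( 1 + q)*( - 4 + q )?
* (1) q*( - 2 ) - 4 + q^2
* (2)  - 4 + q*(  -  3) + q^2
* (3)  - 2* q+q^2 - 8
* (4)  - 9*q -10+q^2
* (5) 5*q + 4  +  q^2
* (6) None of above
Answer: 2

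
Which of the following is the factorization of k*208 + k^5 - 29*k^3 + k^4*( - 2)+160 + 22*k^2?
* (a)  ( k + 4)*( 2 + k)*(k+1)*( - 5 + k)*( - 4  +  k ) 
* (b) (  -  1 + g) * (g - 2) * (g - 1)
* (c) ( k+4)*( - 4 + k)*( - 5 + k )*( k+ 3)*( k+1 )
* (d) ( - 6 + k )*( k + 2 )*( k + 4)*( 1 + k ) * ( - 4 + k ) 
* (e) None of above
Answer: a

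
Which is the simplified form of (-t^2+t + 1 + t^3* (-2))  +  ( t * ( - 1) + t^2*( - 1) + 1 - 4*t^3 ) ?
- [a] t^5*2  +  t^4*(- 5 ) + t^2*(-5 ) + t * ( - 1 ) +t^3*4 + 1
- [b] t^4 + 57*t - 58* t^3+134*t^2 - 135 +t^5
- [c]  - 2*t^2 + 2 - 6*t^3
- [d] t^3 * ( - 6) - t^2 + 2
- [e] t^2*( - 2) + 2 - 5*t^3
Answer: c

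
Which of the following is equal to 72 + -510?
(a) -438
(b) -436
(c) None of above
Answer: a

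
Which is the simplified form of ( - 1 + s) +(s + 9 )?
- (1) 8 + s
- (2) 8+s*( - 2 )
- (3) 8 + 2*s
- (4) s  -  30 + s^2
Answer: 3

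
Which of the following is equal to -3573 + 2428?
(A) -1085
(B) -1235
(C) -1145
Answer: C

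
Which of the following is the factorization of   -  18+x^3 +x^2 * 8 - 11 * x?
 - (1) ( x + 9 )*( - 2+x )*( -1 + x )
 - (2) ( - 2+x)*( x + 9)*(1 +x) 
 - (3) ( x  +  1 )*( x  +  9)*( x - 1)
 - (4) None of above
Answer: 2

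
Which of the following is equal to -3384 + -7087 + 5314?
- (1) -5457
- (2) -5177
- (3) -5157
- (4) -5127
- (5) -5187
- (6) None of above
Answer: 3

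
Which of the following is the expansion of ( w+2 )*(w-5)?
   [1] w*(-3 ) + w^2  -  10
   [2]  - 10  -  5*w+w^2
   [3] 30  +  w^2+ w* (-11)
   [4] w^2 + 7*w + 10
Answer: 1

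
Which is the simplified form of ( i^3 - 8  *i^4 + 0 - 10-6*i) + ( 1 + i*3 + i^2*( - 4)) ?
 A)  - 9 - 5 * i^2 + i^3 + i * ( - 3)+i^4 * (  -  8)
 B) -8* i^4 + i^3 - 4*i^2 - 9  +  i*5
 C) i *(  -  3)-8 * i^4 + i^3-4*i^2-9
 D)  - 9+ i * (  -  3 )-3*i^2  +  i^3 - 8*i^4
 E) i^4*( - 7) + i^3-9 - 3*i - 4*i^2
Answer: C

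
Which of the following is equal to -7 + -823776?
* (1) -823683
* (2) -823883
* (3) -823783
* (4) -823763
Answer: 3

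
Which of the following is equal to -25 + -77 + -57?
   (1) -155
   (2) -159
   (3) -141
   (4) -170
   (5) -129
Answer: 2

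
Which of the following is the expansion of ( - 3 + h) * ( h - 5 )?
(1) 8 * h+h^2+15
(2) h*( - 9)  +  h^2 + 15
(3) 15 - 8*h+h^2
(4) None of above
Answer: 3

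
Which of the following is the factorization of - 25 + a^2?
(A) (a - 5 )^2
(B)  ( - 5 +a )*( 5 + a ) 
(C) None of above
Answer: B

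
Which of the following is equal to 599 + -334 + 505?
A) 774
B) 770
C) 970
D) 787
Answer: B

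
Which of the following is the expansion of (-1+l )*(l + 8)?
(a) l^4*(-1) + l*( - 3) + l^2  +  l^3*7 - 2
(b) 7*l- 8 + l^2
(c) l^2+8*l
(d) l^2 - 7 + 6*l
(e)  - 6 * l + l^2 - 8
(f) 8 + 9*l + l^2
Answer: b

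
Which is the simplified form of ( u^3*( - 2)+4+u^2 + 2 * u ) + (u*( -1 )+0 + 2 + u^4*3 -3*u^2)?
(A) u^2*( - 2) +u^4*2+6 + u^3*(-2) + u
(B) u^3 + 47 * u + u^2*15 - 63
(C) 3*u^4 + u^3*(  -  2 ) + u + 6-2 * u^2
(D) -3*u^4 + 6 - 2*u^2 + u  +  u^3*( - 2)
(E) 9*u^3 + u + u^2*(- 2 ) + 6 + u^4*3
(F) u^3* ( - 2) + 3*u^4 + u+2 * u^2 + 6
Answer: C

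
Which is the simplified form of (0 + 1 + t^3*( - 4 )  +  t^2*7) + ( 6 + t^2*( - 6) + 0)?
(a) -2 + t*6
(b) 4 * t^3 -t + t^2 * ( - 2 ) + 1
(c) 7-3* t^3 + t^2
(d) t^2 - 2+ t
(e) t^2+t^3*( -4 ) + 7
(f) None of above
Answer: e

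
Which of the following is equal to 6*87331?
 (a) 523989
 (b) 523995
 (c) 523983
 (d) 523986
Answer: d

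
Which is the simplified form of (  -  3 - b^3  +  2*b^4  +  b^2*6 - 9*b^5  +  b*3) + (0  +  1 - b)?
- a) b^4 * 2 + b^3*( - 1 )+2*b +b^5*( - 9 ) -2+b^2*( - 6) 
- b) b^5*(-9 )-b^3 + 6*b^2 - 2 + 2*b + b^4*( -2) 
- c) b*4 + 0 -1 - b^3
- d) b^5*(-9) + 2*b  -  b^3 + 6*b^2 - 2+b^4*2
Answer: d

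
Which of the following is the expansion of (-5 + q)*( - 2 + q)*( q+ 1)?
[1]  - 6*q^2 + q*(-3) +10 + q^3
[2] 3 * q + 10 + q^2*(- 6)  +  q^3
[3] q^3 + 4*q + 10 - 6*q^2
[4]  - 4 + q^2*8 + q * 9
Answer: 2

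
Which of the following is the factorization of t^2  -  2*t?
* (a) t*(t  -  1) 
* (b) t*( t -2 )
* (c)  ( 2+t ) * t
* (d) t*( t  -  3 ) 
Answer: b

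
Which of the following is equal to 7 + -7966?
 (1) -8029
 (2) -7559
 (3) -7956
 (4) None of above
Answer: 4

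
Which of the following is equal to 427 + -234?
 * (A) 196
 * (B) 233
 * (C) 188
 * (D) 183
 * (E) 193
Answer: E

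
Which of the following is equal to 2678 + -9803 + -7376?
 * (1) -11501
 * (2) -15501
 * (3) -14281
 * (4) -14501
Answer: 4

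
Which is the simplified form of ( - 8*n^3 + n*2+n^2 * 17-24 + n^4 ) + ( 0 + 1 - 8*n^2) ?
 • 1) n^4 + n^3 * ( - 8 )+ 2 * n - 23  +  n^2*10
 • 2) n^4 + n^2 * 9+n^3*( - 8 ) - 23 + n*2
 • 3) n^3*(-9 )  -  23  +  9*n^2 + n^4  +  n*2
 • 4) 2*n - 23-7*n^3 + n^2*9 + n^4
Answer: 2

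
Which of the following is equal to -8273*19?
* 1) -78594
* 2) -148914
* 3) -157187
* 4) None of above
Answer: 3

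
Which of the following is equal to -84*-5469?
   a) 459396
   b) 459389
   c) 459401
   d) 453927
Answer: a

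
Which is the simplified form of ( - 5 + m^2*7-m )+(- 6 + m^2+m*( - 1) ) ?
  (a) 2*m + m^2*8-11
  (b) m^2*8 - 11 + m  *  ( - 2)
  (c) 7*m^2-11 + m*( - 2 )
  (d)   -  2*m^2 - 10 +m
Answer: b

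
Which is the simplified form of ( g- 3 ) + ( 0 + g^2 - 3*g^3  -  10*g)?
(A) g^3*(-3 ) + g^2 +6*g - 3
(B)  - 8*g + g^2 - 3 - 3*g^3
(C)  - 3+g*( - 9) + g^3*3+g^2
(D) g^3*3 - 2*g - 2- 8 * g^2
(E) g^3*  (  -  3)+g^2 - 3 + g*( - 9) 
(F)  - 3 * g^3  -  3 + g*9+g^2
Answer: E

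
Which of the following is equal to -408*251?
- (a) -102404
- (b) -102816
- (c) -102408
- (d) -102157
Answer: c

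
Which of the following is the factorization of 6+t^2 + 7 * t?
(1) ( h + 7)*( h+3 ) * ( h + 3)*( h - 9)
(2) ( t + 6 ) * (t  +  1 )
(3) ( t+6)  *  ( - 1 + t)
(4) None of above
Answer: 2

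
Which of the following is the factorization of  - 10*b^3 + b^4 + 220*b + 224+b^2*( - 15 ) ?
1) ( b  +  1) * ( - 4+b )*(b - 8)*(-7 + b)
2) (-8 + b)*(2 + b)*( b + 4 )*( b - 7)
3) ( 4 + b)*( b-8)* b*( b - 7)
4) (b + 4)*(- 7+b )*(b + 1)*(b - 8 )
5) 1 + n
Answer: 4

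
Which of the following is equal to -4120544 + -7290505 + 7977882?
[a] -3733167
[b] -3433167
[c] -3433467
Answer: b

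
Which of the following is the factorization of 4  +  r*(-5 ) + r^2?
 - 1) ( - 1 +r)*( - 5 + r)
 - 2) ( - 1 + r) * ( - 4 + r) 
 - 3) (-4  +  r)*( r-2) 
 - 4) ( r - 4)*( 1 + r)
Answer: 2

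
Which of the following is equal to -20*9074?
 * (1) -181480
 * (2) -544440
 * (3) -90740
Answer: 1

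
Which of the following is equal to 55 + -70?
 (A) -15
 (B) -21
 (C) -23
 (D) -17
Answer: A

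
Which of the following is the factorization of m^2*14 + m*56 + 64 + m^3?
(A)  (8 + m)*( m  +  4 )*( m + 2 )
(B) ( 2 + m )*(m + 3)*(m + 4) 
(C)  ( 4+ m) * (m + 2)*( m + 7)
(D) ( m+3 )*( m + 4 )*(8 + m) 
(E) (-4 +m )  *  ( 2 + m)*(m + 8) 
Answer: A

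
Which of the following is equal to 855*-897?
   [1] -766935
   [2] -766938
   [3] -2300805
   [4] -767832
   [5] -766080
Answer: 1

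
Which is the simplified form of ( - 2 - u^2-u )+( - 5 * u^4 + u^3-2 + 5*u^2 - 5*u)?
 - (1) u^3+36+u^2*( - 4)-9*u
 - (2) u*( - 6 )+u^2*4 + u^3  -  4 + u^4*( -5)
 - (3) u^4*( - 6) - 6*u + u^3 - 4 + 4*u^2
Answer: 2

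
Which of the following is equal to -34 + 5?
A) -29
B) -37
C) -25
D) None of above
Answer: A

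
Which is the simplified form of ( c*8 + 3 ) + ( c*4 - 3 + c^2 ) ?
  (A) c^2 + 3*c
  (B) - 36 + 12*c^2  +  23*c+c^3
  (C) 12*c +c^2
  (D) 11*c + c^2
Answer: C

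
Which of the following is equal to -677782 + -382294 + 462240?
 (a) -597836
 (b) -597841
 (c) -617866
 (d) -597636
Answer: a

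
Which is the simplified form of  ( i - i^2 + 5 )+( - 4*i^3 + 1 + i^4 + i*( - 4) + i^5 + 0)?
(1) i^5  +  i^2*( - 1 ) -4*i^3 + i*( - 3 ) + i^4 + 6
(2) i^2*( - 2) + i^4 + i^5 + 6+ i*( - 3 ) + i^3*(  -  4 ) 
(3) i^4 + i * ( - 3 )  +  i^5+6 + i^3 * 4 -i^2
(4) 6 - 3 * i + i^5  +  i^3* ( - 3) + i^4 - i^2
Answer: 1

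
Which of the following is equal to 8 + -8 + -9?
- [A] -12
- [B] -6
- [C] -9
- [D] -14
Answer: C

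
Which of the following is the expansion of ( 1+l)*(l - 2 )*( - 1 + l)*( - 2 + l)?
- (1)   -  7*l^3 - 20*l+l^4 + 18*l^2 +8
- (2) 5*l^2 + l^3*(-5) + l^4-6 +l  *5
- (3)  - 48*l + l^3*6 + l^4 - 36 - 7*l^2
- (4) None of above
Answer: 4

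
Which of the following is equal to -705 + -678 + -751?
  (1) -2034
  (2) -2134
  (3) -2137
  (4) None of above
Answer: 2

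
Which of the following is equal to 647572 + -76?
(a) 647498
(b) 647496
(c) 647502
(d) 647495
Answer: b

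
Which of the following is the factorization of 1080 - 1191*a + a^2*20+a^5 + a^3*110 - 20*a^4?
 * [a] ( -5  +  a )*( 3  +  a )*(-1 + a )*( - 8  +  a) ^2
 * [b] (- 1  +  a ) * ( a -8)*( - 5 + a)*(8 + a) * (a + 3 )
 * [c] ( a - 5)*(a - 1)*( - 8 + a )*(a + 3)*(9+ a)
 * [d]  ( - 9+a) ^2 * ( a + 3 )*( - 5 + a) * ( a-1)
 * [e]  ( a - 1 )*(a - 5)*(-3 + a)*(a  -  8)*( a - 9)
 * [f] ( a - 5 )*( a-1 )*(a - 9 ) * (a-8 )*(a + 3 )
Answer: f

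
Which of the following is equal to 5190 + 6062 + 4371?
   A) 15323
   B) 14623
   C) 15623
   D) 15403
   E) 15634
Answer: C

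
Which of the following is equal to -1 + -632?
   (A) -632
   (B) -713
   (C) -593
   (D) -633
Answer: D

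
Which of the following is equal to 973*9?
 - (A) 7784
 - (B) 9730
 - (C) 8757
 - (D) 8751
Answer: C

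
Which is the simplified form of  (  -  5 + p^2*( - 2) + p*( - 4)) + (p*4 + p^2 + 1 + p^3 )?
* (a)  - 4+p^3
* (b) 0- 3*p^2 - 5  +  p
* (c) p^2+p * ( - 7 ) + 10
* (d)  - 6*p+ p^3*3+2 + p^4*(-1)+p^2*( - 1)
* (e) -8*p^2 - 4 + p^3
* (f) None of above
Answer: f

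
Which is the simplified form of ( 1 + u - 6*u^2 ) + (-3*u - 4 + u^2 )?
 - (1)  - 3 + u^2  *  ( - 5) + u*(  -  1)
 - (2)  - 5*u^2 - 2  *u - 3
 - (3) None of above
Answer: 2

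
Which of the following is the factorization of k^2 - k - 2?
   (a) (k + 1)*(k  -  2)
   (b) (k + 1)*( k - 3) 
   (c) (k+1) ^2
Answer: a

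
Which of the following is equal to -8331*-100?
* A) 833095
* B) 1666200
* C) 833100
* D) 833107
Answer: C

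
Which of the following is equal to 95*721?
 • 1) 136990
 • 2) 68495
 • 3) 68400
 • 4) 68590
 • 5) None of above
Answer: 2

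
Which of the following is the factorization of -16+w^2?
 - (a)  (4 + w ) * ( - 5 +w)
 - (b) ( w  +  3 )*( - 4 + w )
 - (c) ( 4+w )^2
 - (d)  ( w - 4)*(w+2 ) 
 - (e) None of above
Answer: e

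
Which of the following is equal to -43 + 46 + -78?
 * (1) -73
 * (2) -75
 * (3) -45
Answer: 2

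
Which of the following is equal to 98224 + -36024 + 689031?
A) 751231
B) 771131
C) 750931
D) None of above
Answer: A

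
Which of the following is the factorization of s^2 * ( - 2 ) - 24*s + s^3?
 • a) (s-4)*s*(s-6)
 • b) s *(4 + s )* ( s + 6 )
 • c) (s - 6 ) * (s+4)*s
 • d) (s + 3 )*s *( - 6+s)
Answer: c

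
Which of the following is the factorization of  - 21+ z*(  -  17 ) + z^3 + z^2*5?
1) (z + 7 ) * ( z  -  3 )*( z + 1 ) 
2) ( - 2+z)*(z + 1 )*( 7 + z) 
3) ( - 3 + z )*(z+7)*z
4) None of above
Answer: 1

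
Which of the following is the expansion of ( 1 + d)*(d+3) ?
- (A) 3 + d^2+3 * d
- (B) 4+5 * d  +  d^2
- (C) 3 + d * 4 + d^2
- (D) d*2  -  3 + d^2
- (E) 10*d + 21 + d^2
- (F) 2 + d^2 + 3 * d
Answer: C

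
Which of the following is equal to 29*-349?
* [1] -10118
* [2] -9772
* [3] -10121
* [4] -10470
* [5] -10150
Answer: 3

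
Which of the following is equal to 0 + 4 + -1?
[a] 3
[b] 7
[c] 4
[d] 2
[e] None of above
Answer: a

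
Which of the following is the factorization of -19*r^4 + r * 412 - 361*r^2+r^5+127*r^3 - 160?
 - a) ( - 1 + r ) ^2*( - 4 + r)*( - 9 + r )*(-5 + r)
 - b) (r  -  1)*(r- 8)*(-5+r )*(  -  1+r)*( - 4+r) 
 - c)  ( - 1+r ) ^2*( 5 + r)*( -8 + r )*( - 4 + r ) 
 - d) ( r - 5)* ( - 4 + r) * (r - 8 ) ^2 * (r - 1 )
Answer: b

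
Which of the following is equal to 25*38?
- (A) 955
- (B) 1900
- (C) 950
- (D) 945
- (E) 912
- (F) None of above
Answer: C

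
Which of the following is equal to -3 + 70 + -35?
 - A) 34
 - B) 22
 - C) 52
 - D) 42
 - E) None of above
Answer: E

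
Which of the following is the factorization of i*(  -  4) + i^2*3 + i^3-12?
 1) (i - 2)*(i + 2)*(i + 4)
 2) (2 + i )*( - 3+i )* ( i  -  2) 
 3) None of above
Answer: 3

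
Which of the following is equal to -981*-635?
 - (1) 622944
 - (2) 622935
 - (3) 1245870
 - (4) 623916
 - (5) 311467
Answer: 2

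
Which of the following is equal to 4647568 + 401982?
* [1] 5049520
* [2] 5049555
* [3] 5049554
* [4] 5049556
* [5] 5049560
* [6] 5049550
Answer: 6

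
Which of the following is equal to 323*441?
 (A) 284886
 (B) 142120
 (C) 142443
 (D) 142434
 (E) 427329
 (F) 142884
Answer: C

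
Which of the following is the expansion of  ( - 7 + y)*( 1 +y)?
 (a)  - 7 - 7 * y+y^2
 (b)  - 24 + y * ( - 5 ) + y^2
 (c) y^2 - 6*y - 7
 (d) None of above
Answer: c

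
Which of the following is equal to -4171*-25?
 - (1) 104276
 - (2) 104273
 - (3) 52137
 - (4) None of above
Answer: 4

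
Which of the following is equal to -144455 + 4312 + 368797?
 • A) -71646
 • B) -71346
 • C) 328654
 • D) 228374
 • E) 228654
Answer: E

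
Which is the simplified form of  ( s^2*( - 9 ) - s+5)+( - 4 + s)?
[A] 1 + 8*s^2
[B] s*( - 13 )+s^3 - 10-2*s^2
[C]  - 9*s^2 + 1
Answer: C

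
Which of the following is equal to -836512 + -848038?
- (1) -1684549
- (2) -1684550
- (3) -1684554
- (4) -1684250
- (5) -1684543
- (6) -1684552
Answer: 2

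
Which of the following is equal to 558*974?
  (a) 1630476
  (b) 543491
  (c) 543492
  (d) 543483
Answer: c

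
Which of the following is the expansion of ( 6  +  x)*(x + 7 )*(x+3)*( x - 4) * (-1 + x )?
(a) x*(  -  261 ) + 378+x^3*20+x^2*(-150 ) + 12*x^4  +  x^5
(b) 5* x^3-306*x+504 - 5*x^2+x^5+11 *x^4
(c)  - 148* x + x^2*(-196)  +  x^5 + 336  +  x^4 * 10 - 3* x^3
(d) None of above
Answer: d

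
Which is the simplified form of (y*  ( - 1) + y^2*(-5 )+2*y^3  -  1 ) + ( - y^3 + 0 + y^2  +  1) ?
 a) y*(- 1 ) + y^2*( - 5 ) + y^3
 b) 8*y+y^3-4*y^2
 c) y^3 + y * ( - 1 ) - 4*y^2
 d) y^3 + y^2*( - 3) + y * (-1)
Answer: c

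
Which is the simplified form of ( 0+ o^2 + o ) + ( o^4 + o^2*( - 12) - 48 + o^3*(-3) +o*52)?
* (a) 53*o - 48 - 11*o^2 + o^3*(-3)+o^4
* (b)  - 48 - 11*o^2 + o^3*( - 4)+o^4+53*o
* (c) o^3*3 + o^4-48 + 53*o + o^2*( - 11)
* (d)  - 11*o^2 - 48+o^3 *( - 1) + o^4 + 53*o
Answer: a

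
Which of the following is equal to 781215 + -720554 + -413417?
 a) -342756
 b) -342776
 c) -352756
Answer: c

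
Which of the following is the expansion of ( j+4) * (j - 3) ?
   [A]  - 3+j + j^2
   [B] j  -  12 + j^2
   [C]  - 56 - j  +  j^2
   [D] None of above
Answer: B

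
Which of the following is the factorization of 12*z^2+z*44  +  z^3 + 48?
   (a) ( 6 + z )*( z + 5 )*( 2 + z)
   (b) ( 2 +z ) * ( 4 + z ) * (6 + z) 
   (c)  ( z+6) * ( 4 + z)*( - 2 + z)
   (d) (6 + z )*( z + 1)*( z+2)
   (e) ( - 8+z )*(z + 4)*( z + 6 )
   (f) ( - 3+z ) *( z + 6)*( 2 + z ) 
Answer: b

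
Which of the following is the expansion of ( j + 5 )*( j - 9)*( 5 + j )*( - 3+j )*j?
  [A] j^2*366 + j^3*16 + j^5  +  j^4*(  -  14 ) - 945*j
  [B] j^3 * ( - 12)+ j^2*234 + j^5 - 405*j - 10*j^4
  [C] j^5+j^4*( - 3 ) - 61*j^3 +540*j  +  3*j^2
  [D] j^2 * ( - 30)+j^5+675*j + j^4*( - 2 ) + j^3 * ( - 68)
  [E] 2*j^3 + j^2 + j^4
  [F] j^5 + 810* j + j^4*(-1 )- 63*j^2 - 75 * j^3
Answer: D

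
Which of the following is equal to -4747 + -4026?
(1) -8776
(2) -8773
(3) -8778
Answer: 2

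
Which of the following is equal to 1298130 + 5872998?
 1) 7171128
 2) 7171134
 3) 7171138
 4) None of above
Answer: 1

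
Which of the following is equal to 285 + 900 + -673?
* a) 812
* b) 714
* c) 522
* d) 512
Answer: d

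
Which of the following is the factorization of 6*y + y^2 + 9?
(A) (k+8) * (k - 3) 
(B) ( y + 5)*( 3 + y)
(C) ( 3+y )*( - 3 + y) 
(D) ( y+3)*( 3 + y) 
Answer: D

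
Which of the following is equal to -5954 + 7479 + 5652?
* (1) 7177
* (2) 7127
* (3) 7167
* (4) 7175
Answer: 1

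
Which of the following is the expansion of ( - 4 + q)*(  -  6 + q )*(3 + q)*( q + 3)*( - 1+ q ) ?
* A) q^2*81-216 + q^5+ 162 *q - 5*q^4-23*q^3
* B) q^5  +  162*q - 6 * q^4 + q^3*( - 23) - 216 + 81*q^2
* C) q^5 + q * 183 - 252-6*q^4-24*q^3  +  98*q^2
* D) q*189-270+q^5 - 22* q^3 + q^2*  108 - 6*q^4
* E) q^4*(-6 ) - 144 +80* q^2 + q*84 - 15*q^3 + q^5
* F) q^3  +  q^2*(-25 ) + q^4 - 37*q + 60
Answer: A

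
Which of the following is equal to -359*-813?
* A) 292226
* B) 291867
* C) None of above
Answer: B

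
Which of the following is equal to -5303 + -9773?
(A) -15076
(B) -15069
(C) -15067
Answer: A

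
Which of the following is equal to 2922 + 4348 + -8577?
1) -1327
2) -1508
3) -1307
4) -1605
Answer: 3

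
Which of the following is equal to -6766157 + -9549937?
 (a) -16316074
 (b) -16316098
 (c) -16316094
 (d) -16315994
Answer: c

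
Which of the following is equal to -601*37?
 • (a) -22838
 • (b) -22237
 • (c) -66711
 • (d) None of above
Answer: b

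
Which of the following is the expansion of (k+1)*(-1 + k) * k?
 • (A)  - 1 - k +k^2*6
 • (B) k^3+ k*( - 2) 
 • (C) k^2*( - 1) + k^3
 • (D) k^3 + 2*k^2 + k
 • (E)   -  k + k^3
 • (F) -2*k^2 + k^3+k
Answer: E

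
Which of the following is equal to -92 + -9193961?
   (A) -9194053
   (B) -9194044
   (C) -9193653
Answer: A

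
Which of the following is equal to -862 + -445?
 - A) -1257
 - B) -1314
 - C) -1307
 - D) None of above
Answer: C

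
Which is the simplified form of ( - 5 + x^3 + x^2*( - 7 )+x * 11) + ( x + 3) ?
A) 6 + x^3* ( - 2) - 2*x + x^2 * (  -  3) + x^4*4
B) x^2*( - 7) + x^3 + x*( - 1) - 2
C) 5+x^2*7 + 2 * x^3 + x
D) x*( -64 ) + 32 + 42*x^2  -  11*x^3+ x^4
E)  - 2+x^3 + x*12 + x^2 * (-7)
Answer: E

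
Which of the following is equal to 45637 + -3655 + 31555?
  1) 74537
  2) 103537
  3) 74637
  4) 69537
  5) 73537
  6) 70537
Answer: 5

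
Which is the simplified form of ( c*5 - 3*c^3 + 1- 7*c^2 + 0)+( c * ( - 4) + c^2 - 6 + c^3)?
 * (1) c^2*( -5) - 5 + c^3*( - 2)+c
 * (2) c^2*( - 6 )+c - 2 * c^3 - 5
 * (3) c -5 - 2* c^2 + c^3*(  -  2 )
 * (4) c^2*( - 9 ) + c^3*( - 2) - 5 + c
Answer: 2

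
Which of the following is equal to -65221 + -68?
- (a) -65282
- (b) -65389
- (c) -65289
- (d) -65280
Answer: c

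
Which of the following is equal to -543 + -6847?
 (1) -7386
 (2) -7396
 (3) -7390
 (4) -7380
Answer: 3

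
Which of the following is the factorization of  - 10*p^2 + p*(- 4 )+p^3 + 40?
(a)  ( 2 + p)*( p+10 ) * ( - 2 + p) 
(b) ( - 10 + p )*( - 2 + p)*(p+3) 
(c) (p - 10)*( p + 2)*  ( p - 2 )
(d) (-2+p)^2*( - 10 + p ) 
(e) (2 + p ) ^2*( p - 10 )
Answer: c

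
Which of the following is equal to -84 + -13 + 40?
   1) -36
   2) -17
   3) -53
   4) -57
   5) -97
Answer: 4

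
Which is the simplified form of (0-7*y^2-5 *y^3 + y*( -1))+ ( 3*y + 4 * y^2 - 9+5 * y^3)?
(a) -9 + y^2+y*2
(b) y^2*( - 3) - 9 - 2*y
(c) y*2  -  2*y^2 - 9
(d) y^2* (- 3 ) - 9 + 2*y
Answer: d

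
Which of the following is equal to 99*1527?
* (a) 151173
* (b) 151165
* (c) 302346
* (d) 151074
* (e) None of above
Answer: a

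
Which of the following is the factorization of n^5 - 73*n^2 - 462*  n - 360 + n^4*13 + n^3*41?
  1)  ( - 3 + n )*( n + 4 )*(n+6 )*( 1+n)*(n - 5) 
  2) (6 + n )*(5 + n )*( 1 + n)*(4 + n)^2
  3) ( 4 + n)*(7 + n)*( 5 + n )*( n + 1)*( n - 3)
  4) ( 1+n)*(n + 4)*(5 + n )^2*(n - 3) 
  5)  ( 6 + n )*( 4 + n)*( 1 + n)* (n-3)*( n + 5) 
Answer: 5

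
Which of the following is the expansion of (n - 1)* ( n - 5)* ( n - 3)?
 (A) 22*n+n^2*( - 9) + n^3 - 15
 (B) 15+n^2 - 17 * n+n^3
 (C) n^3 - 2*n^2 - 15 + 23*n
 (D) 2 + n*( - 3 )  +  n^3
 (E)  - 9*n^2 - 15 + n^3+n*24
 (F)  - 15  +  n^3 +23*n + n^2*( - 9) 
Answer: F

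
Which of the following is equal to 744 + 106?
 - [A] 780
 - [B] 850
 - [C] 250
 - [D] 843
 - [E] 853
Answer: B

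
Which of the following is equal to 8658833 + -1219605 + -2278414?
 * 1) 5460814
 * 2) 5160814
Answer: 2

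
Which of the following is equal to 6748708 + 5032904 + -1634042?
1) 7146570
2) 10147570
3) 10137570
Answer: 2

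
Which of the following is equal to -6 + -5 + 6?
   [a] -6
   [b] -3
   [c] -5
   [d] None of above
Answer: c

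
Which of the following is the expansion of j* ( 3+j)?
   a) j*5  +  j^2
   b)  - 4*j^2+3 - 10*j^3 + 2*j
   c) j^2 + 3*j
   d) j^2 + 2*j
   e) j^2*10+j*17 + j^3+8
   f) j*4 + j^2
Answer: c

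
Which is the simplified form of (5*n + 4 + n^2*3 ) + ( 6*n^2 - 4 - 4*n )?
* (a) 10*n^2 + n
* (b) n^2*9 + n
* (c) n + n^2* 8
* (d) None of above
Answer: b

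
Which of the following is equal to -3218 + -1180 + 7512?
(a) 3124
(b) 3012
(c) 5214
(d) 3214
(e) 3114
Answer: e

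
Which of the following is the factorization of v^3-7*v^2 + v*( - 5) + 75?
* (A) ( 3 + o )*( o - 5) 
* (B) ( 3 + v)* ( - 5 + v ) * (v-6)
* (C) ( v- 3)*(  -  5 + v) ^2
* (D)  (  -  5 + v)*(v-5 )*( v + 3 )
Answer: D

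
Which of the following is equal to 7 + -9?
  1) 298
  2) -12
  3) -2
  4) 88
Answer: 3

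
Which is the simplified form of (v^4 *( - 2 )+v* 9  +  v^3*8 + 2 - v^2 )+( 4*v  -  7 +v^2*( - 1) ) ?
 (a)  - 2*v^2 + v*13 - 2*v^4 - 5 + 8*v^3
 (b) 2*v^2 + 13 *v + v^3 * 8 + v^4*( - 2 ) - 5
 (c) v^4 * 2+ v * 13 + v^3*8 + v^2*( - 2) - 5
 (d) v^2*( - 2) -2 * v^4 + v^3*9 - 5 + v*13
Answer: a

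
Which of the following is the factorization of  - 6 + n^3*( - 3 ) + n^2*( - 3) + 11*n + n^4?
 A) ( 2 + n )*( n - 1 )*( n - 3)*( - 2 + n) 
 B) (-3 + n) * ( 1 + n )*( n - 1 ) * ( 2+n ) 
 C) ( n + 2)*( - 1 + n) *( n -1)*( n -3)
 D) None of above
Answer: C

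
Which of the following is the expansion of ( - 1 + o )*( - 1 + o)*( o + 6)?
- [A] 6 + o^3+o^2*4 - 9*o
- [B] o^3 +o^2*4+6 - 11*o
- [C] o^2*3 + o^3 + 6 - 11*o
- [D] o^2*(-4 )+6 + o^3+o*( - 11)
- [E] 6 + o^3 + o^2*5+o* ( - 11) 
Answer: B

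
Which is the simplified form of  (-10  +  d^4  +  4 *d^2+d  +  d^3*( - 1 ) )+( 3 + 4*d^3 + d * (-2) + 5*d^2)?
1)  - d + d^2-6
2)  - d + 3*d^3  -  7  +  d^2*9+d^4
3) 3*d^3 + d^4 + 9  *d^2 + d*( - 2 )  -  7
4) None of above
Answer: 2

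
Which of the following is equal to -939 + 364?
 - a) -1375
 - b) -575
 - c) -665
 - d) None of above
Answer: b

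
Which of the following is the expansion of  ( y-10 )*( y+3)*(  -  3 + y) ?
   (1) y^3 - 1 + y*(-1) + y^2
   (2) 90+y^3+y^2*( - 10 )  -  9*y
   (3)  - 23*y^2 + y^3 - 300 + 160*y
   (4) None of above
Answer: 2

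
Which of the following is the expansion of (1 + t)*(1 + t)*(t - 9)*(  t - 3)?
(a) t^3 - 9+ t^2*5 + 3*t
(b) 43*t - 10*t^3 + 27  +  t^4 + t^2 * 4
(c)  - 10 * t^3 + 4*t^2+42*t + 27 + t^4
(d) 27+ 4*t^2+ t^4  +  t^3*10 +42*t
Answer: c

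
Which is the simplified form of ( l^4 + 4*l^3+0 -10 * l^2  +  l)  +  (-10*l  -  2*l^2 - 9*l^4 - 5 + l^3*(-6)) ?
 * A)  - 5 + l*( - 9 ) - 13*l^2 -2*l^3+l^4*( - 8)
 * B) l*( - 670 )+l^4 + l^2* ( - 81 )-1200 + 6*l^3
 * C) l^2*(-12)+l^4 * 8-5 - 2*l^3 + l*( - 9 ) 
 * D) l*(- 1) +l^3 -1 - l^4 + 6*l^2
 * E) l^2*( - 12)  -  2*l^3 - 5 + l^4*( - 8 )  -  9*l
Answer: E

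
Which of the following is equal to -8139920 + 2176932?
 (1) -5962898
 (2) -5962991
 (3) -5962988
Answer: 3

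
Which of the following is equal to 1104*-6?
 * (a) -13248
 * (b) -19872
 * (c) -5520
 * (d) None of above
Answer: d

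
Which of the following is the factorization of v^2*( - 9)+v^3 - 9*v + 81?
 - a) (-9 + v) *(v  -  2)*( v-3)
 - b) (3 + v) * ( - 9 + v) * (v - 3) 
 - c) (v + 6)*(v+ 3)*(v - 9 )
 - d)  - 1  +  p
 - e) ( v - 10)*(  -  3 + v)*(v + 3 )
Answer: b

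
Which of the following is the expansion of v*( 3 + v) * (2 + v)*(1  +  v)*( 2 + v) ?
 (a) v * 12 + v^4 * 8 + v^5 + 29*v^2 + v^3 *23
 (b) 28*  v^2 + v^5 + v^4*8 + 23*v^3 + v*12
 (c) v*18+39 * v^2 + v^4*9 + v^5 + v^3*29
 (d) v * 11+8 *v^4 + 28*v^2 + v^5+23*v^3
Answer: b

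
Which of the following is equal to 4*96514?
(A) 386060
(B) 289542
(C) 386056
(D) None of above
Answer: C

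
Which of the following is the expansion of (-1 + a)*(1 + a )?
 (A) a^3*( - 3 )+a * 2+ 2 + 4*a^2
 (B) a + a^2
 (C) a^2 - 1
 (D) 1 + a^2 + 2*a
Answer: C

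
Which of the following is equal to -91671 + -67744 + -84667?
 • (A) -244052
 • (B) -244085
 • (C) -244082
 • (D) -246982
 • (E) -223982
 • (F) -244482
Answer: C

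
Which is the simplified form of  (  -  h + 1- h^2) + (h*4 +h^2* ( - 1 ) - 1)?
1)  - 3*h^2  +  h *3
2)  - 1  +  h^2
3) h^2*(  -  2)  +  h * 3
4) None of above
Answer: 3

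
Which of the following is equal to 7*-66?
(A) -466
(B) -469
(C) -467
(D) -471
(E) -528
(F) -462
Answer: F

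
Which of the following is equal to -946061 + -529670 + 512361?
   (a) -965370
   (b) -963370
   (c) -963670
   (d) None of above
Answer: b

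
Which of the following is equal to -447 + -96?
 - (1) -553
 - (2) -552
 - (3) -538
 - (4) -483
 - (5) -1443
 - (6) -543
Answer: 6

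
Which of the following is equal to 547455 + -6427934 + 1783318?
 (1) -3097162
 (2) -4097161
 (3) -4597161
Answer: 2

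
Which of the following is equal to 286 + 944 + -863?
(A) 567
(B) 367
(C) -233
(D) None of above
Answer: B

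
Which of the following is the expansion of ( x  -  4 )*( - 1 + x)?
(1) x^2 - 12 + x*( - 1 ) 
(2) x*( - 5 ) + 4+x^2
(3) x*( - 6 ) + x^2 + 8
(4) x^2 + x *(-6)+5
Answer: 2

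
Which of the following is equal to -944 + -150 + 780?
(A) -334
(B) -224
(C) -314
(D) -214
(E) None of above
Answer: C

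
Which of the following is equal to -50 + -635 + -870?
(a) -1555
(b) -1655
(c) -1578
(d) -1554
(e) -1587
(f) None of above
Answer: a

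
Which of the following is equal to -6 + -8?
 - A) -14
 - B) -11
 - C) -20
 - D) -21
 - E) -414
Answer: A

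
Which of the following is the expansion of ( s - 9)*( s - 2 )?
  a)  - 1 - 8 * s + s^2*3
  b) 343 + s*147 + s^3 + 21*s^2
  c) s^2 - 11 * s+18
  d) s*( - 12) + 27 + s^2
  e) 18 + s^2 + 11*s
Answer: c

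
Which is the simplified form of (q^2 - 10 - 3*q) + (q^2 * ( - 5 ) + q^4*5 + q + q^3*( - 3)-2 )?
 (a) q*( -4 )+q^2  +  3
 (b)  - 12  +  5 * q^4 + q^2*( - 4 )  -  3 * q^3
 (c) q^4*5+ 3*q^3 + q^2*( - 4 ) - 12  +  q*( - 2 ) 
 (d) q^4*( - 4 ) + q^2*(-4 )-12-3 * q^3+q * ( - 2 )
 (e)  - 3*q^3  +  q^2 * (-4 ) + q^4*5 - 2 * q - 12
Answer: e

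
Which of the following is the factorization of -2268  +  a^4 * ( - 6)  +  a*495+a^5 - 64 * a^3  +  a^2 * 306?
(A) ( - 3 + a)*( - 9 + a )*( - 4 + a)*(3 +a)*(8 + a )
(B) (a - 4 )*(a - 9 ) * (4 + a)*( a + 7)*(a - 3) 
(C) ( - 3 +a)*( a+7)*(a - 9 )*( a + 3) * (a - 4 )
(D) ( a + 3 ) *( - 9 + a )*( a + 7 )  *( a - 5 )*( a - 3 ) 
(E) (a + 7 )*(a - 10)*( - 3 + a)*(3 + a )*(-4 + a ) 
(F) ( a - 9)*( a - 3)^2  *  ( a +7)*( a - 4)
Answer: C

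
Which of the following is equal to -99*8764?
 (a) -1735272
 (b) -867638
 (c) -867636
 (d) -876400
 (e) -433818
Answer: c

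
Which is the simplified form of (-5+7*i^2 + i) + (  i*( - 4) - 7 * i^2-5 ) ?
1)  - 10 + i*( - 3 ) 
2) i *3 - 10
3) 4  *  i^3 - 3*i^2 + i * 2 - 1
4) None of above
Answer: 1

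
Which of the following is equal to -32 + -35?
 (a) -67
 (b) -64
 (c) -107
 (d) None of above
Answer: a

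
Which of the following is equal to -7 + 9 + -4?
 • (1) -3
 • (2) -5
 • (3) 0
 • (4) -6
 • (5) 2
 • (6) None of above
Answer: 6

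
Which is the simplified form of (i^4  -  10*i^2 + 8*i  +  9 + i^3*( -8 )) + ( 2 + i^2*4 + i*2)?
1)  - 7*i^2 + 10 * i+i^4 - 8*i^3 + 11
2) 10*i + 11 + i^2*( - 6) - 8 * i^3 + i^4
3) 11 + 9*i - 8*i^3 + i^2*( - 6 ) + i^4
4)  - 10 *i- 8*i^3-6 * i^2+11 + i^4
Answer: 2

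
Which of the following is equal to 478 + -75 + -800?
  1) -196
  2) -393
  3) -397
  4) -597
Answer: 3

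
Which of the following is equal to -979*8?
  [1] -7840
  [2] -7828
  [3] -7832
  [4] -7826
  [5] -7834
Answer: 3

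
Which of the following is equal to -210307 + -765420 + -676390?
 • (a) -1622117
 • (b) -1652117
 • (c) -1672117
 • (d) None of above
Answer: b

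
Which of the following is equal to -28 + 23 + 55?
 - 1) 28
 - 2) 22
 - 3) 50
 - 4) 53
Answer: 3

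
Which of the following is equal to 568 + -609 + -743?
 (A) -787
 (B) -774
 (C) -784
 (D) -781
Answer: C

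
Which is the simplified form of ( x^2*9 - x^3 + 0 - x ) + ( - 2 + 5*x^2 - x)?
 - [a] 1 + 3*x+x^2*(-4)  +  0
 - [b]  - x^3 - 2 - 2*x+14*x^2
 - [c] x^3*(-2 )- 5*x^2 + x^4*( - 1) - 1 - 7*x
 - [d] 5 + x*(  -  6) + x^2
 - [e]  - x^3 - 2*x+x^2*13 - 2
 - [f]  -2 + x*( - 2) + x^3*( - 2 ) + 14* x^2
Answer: b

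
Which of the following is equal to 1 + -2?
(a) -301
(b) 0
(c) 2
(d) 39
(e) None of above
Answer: e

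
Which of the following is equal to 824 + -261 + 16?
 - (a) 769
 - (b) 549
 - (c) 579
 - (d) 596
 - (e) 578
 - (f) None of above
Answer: c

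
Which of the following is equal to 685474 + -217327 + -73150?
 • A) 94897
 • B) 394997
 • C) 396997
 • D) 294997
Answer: B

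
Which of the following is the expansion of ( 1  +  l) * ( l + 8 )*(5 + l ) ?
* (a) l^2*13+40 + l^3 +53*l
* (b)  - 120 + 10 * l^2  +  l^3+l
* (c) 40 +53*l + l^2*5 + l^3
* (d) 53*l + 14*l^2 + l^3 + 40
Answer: d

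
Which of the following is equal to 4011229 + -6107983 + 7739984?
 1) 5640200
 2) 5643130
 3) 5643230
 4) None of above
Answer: 3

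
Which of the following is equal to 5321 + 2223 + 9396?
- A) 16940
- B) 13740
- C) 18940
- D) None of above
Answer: A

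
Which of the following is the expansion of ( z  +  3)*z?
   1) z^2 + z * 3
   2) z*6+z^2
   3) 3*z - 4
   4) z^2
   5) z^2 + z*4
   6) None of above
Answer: 1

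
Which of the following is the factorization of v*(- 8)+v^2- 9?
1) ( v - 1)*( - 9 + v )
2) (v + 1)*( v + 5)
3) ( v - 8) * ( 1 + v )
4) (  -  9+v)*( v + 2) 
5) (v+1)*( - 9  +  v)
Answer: 5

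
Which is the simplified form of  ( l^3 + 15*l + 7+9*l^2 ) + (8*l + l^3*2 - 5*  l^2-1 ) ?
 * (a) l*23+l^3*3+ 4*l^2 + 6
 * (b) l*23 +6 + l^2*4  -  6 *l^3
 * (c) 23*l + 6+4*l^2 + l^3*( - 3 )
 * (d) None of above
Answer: a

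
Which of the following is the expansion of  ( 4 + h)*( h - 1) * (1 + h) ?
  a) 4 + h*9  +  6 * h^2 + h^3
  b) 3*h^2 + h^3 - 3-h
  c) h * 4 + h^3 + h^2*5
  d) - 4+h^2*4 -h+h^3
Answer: d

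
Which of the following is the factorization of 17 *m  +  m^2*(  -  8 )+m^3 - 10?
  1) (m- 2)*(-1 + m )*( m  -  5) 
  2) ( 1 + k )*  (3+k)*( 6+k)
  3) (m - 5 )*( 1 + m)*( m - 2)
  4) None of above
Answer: 1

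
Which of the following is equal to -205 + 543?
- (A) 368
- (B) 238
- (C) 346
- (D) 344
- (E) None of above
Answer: E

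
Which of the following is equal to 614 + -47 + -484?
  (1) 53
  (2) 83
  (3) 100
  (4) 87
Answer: 2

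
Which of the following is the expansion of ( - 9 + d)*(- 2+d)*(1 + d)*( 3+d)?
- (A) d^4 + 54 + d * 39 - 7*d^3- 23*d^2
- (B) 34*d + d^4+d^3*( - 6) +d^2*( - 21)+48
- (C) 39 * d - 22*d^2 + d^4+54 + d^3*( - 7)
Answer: A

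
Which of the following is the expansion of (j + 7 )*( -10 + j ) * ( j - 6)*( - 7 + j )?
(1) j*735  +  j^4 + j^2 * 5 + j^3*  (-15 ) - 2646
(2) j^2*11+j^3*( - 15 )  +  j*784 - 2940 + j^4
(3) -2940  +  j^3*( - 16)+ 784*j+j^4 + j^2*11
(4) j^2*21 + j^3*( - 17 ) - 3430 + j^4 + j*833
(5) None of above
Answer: 3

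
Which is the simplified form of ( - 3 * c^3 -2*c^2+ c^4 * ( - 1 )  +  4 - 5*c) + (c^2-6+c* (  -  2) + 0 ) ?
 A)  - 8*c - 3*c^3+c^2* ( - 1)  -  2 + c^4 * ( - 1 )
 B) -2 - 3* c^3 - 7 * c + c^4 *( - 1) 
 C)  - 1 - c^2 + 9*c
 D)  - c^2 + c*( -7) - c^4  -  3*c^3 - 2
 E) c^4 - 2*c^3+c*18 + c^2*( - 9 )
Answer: D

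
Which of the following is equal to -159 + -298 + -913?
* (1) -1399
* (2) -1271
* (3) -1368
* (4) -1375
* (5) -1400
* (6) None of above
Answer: 6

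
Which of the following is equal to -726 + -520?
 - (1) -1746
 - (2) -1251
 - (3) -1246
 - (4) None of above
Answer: 3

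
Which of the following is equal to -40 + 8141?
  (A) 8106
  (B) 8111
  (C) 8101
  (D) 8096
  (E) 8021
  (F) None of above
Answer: C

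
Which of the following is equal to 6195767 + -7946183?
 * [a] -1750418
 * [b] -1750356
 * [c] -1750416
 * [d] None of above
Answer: c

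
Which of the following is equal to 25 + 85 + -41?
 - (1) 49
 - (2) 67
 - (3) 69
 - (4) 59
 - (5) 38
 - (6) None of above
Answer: 3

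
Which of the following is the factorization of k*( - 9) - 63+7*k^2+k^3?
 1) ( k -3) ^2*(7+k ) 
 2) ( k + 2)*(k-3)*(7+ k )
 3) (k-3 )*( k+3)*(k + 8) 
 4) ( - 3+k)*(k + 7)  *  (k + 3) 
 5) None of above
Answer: 4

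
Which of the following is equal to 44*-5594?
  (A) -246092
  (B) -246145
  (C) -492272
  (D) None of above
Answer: D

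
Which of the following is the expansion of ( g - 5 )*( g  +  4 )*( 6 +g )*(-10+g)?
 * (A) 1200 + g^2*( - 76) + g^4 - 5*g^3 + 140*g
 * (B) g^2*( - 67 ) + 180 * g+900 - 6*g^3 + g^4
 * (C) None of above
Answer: A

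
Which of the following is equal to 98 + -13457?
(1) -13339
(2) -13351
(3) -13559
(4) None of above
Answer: 4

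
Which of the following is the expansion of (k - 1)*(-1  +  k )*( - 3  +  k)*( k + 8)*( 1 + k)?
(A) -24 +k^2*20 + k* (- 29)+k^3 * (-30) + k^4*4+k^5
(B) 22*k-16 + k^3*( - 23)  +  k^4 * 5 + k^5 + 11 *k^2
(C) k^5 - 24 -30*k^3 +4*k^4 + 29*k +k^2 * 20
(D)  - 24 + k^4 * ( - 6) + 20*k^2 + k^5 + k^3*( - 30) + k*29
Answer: C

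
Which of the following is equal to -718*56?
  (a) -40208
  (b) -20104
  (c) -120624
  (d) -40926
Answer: a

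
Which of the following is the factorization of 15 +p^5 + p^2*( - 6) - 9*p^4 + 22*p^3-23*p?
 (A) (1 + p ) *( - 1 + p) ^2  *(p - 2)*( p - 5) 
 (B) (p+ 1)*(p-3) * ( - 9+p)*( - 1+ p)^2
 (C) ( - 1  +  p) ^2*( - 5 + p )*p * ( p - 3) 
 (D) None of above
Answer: D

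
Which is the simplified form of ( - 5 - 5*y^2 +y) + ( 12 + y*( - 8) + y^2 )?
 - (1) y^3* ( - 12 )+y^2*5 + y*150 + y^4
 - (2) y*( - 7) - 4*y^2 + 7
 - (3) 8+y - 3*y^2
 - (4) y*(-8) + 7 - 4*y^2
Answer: 2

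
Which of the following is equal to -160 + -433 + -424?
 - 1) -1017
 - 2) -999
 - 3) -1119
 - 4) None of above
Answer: 1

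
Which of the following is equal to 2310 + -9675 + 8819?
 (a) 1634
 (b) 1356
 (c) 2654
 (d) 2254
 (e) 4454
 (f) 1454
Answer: f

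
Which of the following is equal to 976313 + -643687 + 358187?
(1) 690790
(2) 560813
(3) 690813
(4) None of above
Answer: 3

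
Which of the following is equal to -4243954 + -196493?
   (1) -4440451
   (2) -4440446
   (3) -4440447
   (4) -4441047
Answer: 3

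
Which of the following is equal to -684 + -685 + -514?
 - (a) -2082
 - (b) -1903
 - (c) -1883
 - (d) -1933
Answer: c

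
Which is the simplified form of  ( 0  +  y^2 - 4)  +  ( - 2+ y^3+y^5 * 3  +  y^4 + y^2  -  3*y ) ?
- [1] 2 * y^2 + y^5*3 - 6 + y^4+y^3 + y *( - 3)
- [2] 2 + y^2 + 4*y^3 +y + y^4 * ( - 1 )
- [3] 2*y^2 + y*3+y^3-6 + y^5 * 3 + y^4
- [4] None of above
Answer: 1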